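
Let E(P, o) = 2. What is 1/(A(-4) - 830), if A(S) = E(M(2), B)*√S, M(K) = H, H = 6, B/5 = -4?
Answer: -415/344458 - I/172229 ≈ -0.0012048 - 5.8062e-6*I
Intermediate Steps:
B = -20 (B = 5*(-4) = -20)
M(K) = 6
A(S) = 2*√S
1/(A(-4) - 830) = 1/(2*√(-4) - 830) = 1/(2*(2*I) - 830) = 1/(4*I - 830) = 1/(-830 + 4*I) = (-830 - 4*I)/688916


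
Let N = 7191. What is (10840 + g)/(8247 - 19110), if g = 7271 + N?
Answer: -8434/3621 ≈ -2.3292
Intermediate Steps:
g = 14462 (g = 7271 + 7191 = 14462)
(10840 + g)/(8247 - 19110) = (10840 + 14462)/(8247 - 19110) = 25302/(-10863) = 25302*(-1/10863) = -8434/3621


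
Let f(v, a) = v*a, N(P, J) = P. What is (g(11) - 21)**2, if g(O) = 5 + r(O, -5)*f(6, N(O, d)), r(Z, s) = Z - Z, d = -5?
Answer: 256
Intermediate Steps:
r(Z, s) = 0
f(v, a) = a*v
g(O) = 5 (g(O) = 5 + 0*(O*6) = 5 + 0*(6*O) = 5 + 0 = 5)
(g(11) - 21)**2 = (5 - 21)**2 = (-16)**2 = 256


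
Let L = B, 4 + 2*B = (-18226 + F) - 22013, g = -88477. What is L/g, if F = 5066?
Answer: 35177/176954 ≈ 0.19879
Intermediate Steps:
B = -35177/2 (B = -2 + ((-18226 + 5066) - 22013)/2 = -2 + (-13160 - 22013)/2 = -2 + (½)*(-35173) = -2 - 35173/2 = -35177/2 ≈ -17589.)
L = -35177/2 ≈ -17589.
L/g = -35177/2/(-88477) = -35177/2*(-1/88477) = 35177/176954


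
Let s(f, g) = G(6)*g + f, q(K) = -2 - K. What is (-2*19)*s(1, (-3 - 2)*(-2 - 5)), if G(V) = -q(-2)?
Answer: -38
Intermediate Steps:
G(V) = 0 (G(V) = -(-2 - 1*(-2)) = -(-2 + 2) = -1*0 = 0)
s(f, g) = f (s(f, g) = 0*g + f = 0 + f = f)
(-2*19)*s(1, (-3 - 2)*(-2 - 5)) = -2*19*1 = -38*1 = -38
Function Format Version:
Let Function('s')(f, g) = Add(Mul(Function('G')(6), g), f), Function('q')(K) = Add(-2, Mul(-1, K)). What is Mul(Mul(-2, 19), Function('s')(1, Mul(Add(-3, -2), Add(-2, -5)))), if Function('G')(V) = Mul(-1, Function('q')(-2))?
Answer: -38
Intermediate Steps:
Function('G')(V) = 0 (Function('G')(V) = Mul(-1, Add(-2, Mul(-1, -2))) = Mul(-1, Add(-2, 2)) = Mul(-1, 0) = 0)
Function('s')(f, g) = f (Function('s')(f, g) = Add(Mul(0, g), f) = Add(0, f) = f)
Mul(Mul(-2, 19), Function('s')(1, Mul(Add(-3, -2), Add(-2, -5)))) = Mul(Mul(-2, 19), 1) = Mul(-38, 1) = -38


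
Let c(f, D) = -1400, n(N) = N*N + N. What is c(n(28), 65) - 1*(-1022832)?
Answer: 1021432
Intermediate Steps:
n(N) = N + N**2 (n(N) = N**2 + N = N + N**2)
c(n(28), 65) - 1*(-1022832) = -1400 - 1*(-1022832) = -1400 + 1022832 = 1021432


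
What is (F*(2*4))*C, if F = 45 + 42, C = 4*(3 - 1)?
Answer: 5568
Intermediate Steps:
C = 8 (C = 4*2 = 8)
F = 87
(F*(2*4))*C = (87*(2*4))*8 = (87*8)*8 = 696*8 = 5568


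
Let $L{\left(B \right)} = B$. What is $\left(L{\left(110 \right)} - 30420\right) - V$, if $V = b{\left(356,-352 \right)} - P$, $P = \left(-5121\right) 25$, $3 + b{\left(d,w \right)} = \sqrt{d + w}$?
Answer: $-158334$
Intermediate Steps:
$b{\left(d,w \right)} = -3 + \sqrt{d + w}$
$P = -128025$
$V = 128024$ ($V = \left(-3 + \sqrt{356 - 352}\right) - -128025 = \left(-3 + \sqrt{4}\right) + 128025 = \left(-3 + 2\right) + 128025 = -1 + 128025 = 128024$)
$\left(L{\left(110 \right)} - 30420\right) - V = \left(110 - 30420\right) - 128024 = -30310 - 128024 = -158334$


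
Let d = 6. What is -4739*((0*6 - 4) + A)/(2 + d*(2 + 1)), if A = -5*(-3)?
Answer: -52129/20 ≈ -2606.4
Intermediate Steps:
A = 15
-4739*((0*6 - 4) + A)/(2 + d*(2 + 1)) = -4739*((0*6 - 4) + 15)/(2 + 6*(2 + 1)) = -4739*((0 - 4) + 15)/(2 + 6*3) = -4739*(-4 + 15)/(2 + 18) = -52129/20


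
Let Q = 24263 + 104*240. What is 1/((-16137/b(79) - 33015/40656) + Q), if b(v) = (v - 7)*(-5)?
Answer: 67760/3338332797 ≈ 2.0298e-5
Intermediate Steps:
b(v) = 35 - 5*v (b(v) = (-7 + v)*(-5) = 35 - 5*v)
Q = 49223 (Q = 24263 + 24960 = 49223)
1/((-16137/b(79) - 33015/40656) + Q) = 1/((-16137/(35 - 5*79) - 33015/40656) + 49223) = 1/((-16137/(35 - 395) - 33015*1/40656) + 49223) = 1/((-16137/(-360) - 11005/13552) + 49223) = 1/((-16137*(-1/360) - 11005/13552) + 49223) = 1/((1793/40 - 11005/13552) + 49223) = 1/(2982317/67760 + 49223) = 1/(3338332797/67760) = 67760/3338332797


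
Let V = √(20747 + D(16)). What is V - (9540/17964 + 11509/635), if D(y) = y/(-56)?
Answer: -5911266/316865 + √1016589/7 ≈ 125.38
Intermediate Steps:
D(y) = -y/56 (D(y) = y*(-1/56) = -y/56)
V = √1016589/7 (V = √(20747 - 1/56*16) = √(20747 - 2/7) = √(145227/7) = √1016589/7 ≈ 144.04)
V - (9540/17964 + 11509/635) = √1016589/7 - (9540/17964 + 11509/635) = √1016589/7 - (9540*(1/17964) + 11509*(1/635)) = √1016589/7 - (265/499 + 11509/635) = √1016589/7 - 1*5911266/316865 = √1016589/7 - 5911266/316865 = -5911266/316865 + √1016589/7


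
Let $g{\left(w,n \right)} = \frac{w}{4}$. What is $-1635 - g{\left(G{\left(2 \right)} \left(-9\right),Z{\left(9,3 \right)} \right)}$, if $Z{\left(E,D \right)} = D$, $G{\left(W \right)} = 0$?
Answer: $-1635$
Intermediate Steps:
$g{\left(w,n \right)} = \frac{w}{4}$ ($g{\left(w,n \right)} = w \frac{1}{4} = \frac{w}{4}$)
$-1635 - g{\left(G{\left(2 \right)} \left(-9\right),Z{\left(9,3 \right)} \right)} = -1635 - \frac{0 \left(-9\right)}{4} = -1635 - \frac{1}{4} \cdot 0 = -1635 - 0 = -1635 + 0 = -1635$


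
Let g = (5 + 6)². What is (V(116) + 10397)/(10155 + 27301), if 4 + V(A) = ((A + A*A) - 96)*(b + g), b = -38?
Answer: 1128901/37456 ≈ 30.139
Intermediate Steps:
g = 121 (g = 11² = 121)
V(A) = -7972 + 83*A + 83*A² (V(A) = -4 + ((A + A*A) - 96)*(-38 + 121) = -4 + ((A + A²) - 96)*83 = -4 + (-96 + A + A²)*83 = -4 + (-7968 + 83*A + 83*A²) = -7972 + 83*A + 83*A²)
(V(116) + 10397)/(10155 + 27301) = ((-7972 + 83*116 + 83*116²) + 10397)/(10155 + 27301) = ((-7972 + 9628 + 83*13456) + 10397)/37456 = ((-7972 + 9628 + 1116848) + 10397)*(1/37456) = (1118504 + 10397)*(1/37456) = 1128901*(1/37456) = 1128901/37456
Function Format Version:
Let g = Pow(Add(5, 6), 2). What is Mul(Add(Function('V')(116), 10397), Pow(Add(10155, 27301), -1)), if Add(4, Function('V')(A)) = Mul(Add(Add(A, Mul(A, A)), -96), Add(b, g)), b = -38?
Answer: Rational(1128901, 37456) ≈ 30.139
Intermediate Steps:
g = 121 (g = Pow(11, 2) = 121)
Function('V')(A) = Add(-7972, Mul(83, A), Mul(83, Pow(A, 2))) (Function('V')(A) = Add(-4, Mul(Add(Add(A, Mul(A, A)), -96), Add(-38, 121))) = Add(-4, Mul(Add(Add(A, Pow(A, 2)), -96), 83)) = Add(-4, Mul(Add(-96, A, Pow(A, 2)), 83)) = Add(-4, Add(-7968, Mul(83, A), Mul(83, Pow(A, 2)))) = Add(-7972, Mul(83, A), Mul(83, Pow(A, 2))))
Mul(Add(Function('V')(116), 10397), Pow(Add(10155, 27301), -1)) = Mul(Add(Add(-7972, Mul(83, 116), Mul(83, Pow(116, 2))), 10397), Pow(Add(10155, 27301), -1)) = Mul(Add(Add(-7972, 9628, Mul(83, 13456)), 10397), Pow(37456, -1)) = Mul(Add(Add(-7972, 9628, 1116848), 10397), Rational(1, 37456)) = Mul(Add(1118504, 10397), Rational(1, 37456)) = Mul(1128901, Rational(1, 37456)) = Rational(1128901, 37456)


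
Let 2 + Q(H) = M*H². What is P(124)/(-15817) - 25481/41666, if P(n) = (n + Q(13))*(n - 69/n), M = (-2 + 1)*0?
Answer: -192447933/123072077 ≈ -1.5637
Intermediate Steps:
M = 0 (M = -1*0 = 0)
Q(H) = -2 (Q(H) = -2 + 0*H² = -2 + 0 = -2)
P(n) = (-2 + n)*(n - 69/n) (P(n) = (n - 2)*(n - 69/n) = (-2 + n)*(n - 69/n))
P(124)/(-15817) - 25481/41666 = (-69 + 124² - 2*124 + 138/124)/(-15817) - 25481/41666 = (-69 + 15376 - 248 + 138*(1/124))*(-1/15817) - 25481*1/41666 = (-69 + 15376 - 248 + 69/62)*(-1/15817) - 307/502 = (933727/62)*(-1/15817) - 307/502 = -933727/980654 - 307/502 = -192447933/123072077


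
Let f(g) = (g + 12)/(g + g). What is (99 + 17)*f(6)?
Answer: 174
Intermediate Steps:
f(g) = (12 + g)/(2*g) (f(g) = (12 + g)/((2*g)) = (12 + g)*(1/(2*g)) = (12 + g)/(2*g))
(99 + 17)*f(6) = (99 + 17)*((½)*(12 + 6)/6) = 116*((½)*(⅙)*18) = 116*(3/2) = 174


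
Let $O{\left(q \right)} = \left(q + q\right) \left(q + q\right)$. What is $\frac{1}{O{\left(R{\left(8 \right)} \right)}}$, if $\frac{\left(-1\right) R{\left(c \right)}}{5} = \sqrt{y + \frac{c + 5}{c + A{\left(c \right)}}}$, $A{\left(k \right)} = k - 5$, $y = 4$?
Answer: $\frac{11}{5700} \approx 0.0019298$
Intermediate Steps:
$A{\left(k \right)} = -5 + k$
$R{\left(c \right)} = - 5 \sqrt{4 + \frac{5 + c}{-5 + 2 c}}$ ($R{\left(c \right)} = - 5 \sqrt{4 + \frac{c + 5}{c + \left(-5 + c\right)}} = - 5 \sqrt{4 + \frac{5 + c}{-5 + 2 c}}$)
$O{\left(q \right)} = 4 q^{2}$ ($O{\left(q \right)} = 2 q 2 q = 4 q^{2}$)
$\frac{1}{O{\left(R{\left(8 \right)} \right)}} = \frac{1}{4 \left(- 5 \sqrt{3} \sqrt{\frac{-5 + 3 \cdot 8}{-5 + 2 \cdot 8}}\right)^{2}} = \frac{1}{4 \left(- 5 \sqrt{3} \sqrt{\frac{-5 + 24}{-5 + 16}}\right)^{2}} = \frac{1}{4 \left(- 5 \sqrt{3} \sqrt{\frac{1}{11} \cdot 19}\right)^{2}} = \frac{1}{4 \left(- 5 \sqrt{3} \sqrt{\frac{19}{11}}\right)^{2}} = \frac{1}{4 \left(- 5 \sqrt{3} \frac{\sqrt{209}}{11}\right)^{2}} = \frac{1}{4 \left(- \frac{5 \sqrt{627}}{11}\right)^{2}} = \frac{1}{4 \cdot \frac{1425}{11}} = \frac{1}{\frac{5700}{11}} = \frac{11}{5700}$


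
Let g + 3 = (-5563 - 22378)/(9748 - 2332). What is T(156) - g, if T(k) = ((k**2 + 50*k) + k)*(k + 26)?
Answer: 43584950093/7416 ≈ 5.8772e+6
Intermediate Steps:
g = -50189/7416 (g = -3 + (-5563 - 22378)/(9748 - 2332) = -3 - 27941/7416 = -50189/7416 ≈ -6.7677)
T(k) = (26 + k)*(k**2 + 51*k) (T(k) = (k**2 + 51*k)*(26 + k) = (26 + k)*(k**2 + 51*k))
T(156) - g = 156*(1326 + 156**2 + 77*156) - 1*(-50189/7416) = 156*(1326 + 24336 + 12012) + 50189/7416 = 156*37674 + 50189/7416 = 5877144 + 50189/7416 = 43584950093/7416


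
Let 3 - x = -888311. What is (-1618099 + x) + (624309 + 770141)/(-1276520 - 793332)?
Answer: -755274168135/1034926 ≈ -7.2979e+5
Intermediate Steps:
x = 888314 (x = 3 - 1*(-888311) = 3 + 888311 = 888314)
(-1618099 + x) + (624309 + 770141)/(-1276520 - 793332) = (-1618099 + 888314) + (624309 + 770141)/(-1276520 - 793332) = -729785 + 1394450/(-2069852) = -729785 + 1394450*(-1/2069852) = -729785 - 697225/1034926 = -755274168135/1034926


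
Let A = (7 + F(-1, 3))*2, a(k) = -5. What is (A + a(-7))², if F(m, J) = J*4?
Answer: 1089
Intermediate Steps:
F(m, J) = 4*J
A = 38 (A = (7 + 4*3)*2 = (7 + 12)*2 = 19*2 = 38)
(A + a(-7))² = (38 - 5)² = 33² = 1089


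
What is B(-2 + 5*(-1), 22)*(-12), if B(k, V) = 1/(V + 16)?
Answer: -6/19 ≈ -0.31579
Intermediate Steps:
B(k, V) = 1/(16 + V)
B(-2 + 5*(-1), 22)*(-12) = -12/(16 + 22) = -12/38 = (1/38)*(-12) = -6/19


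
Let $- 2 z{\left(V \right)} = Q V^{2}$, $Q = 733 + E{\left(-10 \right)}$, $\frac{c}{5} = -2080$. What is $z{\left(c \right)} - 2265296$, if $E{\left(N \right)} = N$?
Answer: $-39102105296$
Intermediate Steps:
$c = -10400$ ($c = 5 \left(-2080\right) = -10400$)
$Q = 723$ ($Q = 733 - 10 = 723$)
$z{\left(V \right)} = - \frac{723 V^{2}}{2}$
$z{\left(c \right)} - 2265296 = - \frac{723 \left(-10400\right)^{2}}{2} - 2265296 = \left(- \frac{723}{2}\right) 108160000 - 2265296 = -39099840000 - 2265296 = -39102105296$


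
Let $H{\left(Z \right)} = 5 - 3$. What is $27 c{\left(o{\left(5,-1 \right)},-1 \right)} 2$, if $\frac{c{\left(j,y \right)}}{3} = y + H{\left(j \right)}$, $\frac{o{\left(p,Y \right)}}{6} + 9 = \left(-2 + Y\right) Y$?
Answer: $162$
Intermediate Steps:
$H{\left(Z \right)} = 2$ ($H{\left(Z \right)} = 5 - 3 = 2$)
$o{\left(p,Y \right)} = -54 + 6 Y \left(-2 + Y\right)$ ($o{\left(p,Y \right)} = -54 + 6 \left(-2 + Y\right) Y = -54 + 6 Y \left(-2 + Y\right)$)
$c{\left(j,y \right)} = 6 + 3 y$ ($c{\left(j,y \right)} = 3 \left(y + 2\right) = 3 \left(2 + y\right) = 6 + 3 y$)
$27 c{\left(o{\left(5,-1 \right)},-1 \right)} 2 = 27 \left(6 + 3 \left(-1\right)\right) 2 = 27 \left(6 - 3\right) 2 = 27 \cdot 3 \cdot 2 = 81 \cdot 2 = 162$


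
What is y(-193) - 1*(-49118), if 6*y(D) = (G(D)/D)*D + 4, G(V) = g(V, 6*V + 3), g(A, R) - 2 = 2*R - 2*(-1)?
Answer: 146203/3 ≈ 48734.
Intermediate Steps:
g(A, R) = 4 + 2*R (g(A, R) = 2 + (2*R - 2*(-1)) = 2 + (2*R + 2) = 2 + (2 + 2*R) = 4 + 2*R)
G(V) = 10 + 12*V (G(V) = 4 + 2*(6*V + 3) = 4 + 2*(3 + 6*V) = 4 + (6 + 12*V) = 10 + 12*V)
y(D) = 7/3 + 2*D (y(D) = (((10 + 12*D)/D)*D + 4)/6 = ((10 + 12*D) + 4)/6 = (14 + 12*D)/6 = 7/3 + 2*D)
y(-193) - 1*(-49118) = (7/3 + 2*(-193)) - 1*(-49118) = (7/3 - 386) + 49118 = -1151/3 + 49118 = 146203/3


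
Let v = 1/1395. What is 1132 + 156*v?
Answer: 526432/465 ≈ 1132.1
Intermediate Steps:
v = 1/1395 ≈ 0.00071685
1132 + 156*v = 1132 + 156*(1/1395) = 1132 + 52/465 = 526432/465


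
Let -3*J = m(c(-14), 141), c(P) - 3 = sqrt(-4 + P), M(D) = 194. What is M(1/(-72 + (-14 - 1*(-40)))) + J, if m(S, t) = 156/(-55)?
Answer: 10722/55 ≈ 194.95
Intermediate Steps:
c(P) = 3 + sqrt(-4 + P)
m(S, t) = -156/55 (m(S, t) = 156*(-1/55) = -156/55)
J = 52/55 (J = -1/3*(-156/55) = 52/55 ≈ 0.94545)
M(1/(-72 + (-14 - 1*(-40)))) + J = 194 + 52/55 = 10722/55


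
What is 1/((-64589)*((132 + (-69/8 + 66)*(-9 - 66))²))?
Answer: -64/71919216008829 ≈ -8.8989e-13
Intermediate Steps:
1/((-64589)*((132 + (-69/8 + 66)*(-9 - 66))²)) = -1/(64589*(132 + (-69*⅛ + 66)*(-75))²) = -1/(64589*(132 + (-69/8 + 66)*(-75))²) = -1/(64589*(132 + (459/8)*(-75))²) = -1/(64589*(132 - 34425/8)²) = -1/(64589*((-33369/8)²)) = -1/(64589*1113490161/64) = -1/64589*64/1113490161 = -64/71919216008829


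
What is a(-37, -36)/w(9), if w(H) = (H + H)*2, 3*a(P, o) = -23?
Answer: -23/108 ≈ -0.21296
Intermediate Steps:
a(P, o) = -23/3 (a(P, o) = (⅓)*(-23) = -23/3)
w(H) = 4*H (w(H) = (2*H)*2 = 4*H)
a(-37, -36)/w(9) = -23/(3*(4*9)) = -23/3/36 = -23/3*1/36 = -23/108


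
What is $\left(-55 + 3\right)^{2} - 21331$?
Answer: $-18627$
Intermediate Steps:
$\left(-55 + 3\right)^{2} - 21331 = \left(-52\right)^{2} - 21331 = 2704 - 21331 = -18627$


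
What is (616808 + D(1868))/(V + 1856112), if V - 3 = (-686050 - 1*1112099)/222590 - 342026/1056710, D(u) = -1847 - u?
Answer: 1109288401400290/3358311905299049 ≈ 0.33031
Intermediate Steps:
V = -127061436043/23521307890 (V = 3 + ((-686050 - 1*1112099)/222590 - 342026/1056710) = 3 + ((-686050 - 1112099)*(1/222590) - 342026*1/1056710) = 3 + (-1798149*1/222590 - 171013/528355) = 3 + (-1798149/222590 - 171013/528355) = 3 - 197625359713/23521307890 = -127061436043/23521307890 ≈ -5.4020)
(616808 + D(1868))/(V + 1856112) = (616808 + (-1847 - 1*1868))/(-127061436043/23521307890 + 1856112) = (616808 + (-1847 - 1868))/(43658054768887637/23521307890) = (616808 - 3715)*(23521307890/43658054768887637) = 613093*(23521307890/43658054768887637) = 1109288401400290/3358311905299049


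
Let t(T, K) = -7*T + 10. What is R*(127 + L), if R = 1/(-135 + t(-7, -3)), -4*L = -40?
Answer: -137/76 ≈ -1.8026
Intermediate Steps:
L = 10 (L = -¼*(-40) = 10)
t(T, K) = 10 - 7*T
R = -1/76 (R = 1/(-135 + (10 - 7*(-7))) = 1/(-135 + (10 + 49)) = 1/(-135 + 59) = 1/(-76) = -1/76 ≈ -0.013158)
R*(127 + L) = -(127 + 10)/76 = -1/76*137 = -137/76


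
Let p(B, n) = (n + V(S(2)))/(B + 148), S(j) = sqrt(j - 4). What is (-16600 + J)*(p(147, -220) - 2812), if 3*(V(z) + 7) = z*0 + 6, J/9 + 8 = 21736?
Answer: -29697621256/59 ≈ -5.0335e+8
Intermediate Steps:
J = 195552 (J = -72 + 9*21736 = -72 + 195624 = 195552)
S(j) = sqrt(-4 + j)
V(z) = -5 (V(z) = -7 + (z*0 + 6)/3 = -7 + (0 + 6)/3 = -7 + (1/3)*6 = -7 + 2 = -5)
p(B, n) = (-5 + n)/(148 + B) (p(B, n) = (n - 5)/(B + 148) = (-5 + n)/(148 + B))
(-16600 + J)*(p(147, -220) - 2812) = (-16600 + 195552)*((-5 - 220)/(148 + 147) - 2812) = 178952*(-225/295 - 2812) = 178952*((1/295)*(-225) - 2812) = 178952*(-45/59 - 2812) = 178952*(-165953/59) = -29697621256/59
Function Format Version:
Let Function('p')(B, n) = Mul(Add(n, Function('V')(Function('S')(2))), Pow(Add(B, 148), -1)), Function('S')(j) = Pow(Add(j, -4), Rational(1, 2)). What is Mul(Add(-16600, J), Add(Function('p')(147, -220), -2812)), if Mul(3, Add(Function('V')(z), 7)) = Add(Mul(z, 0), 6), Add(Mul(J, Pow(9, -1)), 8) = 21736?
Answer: Rational(-29697621256, 59) ≈ -5.0335e+8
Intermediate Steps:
J = 195552 (J = Add(-72, Mul(9, 21736)) = Add(-72, 195624) = 195552)
Function('S')(j) = Pow(Add(-4, j), Rational(1, 2))
Function('V')(z) = -5 (Function('V')(z) = Add(-7, Mul(Rational(1, 3), Add(Mul(z, 0), 6))) = Add(-7, Mul(Rational(1, 3), Add(0, 6))) = Add(-7, Mul(Rational(1, 3), 6)) = Add(-7, 2) = -5)
Function('p')(B, n) = Mul(Pow(Add(148, B), -1), Add(-5, n)) (Function('p')(B, n) = Mul(Add(n, -5), Pow(Add(B, 148), -1)) = Mul(Add(-5, n), Pow(Add(148, B), -1)) = Mul(Pow(Add(148, B), -1), Add(-5, n)))
Mul(Add(-16600, J), Add(Function('p')(147, -220), -2812)) = Mul(Add(-16600, 195552), Add(Mul(Pow(Add(148, 147), -1), Add(-5, -220)), -2812)) = Mul(178952, Add(Mul(Pow(295, -1), -225), -2812)) = Mul(178952, Add(Mul(Rational(1, 295), -225), -2812)) = Mul(178952, Add(Rational(-45, 59), -2812)) = Mul(178952, Rational(-165953, 59)) = Rational(-29697621256, 59)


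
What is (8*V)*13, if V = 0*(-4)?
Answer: 0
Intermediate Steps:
V = 0
(8*V)*13 = (8*0)*13 = 0*13 = 0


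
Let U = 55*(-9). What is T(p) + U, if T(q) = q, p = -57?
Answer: -552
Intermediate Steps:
U = -495
T(p) + U = -57 - 495 = -552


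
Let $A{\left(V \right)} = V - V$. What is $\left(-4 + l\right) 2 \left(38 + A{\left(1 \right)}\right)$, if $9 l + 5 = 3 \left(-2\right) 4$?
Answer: $- \frac{4940}{9} \approx -548.89$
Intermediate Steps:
$A{\left(V \right)} = 0$
$l = - \frac{29}{9}$ ($l = - \frac{5}{9} + \frac{3 \left(-2\right) 4}{9} = - \frac{5}{9} + \frac{\left(-6\right) 4}{9} = - \frac{5}{9} + \frac{1}{9} \left(-24\right) = - \frac{5}{9} - \frac{8}{3} = - \frac{29}{9} \approx -3.2222$)
$\left(-4 + l\right) 2 \left(38 + A{\left(1 \right)}\right) = \left(-4 - \frac{29}{9}\right) 2 \left(38 + 0\right) = \left(- \frac{65}{9}\right) 2 \cdot 38 = \left(- \frac{130}{9}\right) 38 = - \frac{4940}{9}$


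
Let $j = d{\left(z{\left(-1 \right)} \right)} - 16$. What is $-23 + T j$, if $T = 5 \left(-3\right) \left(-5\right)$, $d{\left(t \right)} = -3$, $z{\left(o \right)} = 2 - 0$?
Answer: $-1448$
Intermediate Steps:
$z{\left(o \right)} = 2$ ($z{\left(o \right)} = 2 + 0 = 2$)
$T = 75$ ($T = \left(-15\right) \left(-5\right) = 75$)
$j = -19$ ($j = -3 - 16 = -19$)
$-23 + T j = -23 + 75 \left(-19\right) = -23 - 1425 = -1448$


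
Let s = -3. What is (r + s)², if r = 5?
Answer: 4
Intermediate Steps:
(r + s)² = (5 - 3)² = 2² = 4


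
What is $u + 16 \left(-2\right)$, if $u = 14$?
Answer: $-18$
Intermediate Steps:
$u + 16 \left(-2\right) = 14 + 16 \left(-2\right) = 14 - 32 = -18$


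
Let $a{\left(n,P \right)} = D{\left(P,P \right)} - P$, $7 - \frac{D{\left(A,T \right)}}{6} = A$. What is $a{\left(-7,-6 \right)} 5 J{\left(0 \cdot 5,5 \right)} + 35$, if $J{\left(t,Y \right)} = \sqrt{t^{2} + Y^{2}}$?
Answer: $2135$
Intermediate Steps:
$J{\left(t,Y \right)} = \sqrt{Y^{2} + t^{2}}$
$D{\left(A,T \right)} = 42 - 6 A$
$a{\left(n,P \right)} = 42 - 7 P$ ($a{\left(n,P \right)} = \left(42 - 6 P\right) - P = 42 - 7 P$)
$a{\left(-7,-6 \right)} 5 J{\left(0 \cdot 5,5 \right)} + 35 = \left(42 - -42\right) 5 \sqrt{5^{2} + \left(0 \cdot 5\right)^{2}} + 35 = \left(42 + 42\right) 5 \sqrt{25 + 0^{2}} + 35 = 84 \cdot 5 \sqrt{25 + 0} + 35 = 84 \cdot 5 \sqrt{25} + 35 = 84 \cdot 5 \cdot 5 + 35 = 84 \cdot 25 + 35 = 2100 + 35 = 2135$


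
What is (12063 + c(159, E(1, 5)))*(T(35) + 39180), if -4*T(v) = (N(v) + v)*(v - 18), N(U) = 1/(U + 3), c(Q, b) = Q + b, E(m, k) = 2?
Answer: 9065216024/19 ≈ 4.7712e+8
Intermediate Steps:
N(U) = 1/(3 + U)
T(v) = -(-18 + v)*(v + 1/(3 + v))/4 (T(v) = -(1/(3 + v) + v)*(v - 18)/4 = -(v + 1/(3 + v))*(-18 + v)/4 = -(-18 + v)*(v + 1/(3 + v))/4)
(12063 + c(159, E(1, 5)))*(T(35) + 39180) = (12063 + (159 + 2))*((18 - 1*35**3 + 15*35**2 + 53*35)/(4*(3 + 35)) + 39180) = (12063 + 161)*((1/4)*(18 - 1*42875 + 15*1225 + 1855)/38 + 39180) = 12224*((1/4)*(1/38)*(18 - 42875 + 18375 + 1855) + 39180) = 12224*((1/4)*(1/38)*(-22627) + 39180) = 12224*(-22627/152 + 39180) = 12224*(5932733/152) = 9065216024/19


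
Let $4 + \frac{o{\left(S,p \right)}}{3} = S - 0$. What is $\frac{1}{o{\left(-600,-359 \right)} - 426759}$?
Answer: $- \frac{1}{428571} \approx -2.3333 \cdot 10^{-6}$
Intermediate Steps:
$o{\left(S,p \right)} = -12 + 3 S$ ($o{\left(S,p \right)} = -12 + 3 \left(S - 0\right) = -12 + 3 \left(S + 0\right) = -12 + 3 S$)
$\frac{1}{o{\left(-600,-359 \right)} - 426759} = \frac{1}{\left(-12 + 3 \left(-600\right)\right) - 426759} = \frac{1}{\left(-12 - 1800\right) - 426759} = \frac{1}{-1812 - 426759} = \frac{1}{-428571} = - \frac{1}{428571}$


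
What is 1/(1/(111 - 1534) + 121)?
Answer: 1423/172182 ≈ 0.0082645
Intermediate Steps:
1/(1/(111 - 1534) + 121) = 1/(1/(-1423) + 121) = 1/(-1/1423 + 121) = 1/(172182/1423) = 1423/172182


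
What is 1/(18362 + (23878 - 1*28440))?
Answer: 1/13800 ≈ 7.2464e-5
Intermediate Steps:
1/(18362 + (23878 - 1*28440)) = 1/(18362 + (23878 - 28440)) = 1/(18362 - 4562) = 1/13800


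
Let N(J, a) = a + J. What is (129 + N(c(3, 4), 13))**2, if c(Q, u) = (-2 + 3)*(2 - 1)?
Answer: 20449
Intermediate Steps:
c(Q, u) = 1 (c(Q, u) = 1*1 = 1)
N(J, a) = J + a
(129 + N(c(3, 4), 13))**2 = (129 + (1 + 13))**2 = (129 + 14)**2 = 143**2 = 20449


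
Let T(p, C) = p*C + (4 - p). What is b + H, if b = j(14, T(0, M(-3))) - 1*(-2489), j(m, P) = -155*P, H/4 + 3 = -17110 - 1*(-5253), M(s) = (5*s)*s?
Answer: -45571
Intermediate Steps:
M(s) = 5*s**2
T(p, C) = 4 - p + C*p (T(p, C) = C*p + (4 - p) = 4 - p + C*p)
H = -47440 (H = -12 + 4*(-17110 - 1*(-5253)) = -12 + 4*(-17110 + 5253) = -12 + 4*(-11857) = -12 - 47428 = -47440)
b = 1869 (b = -155*(4 - 1*0 + (5*(-3)**2)*0) - 1*(-2489) = -155*(4 + 0 + (5*9)*0) + 2489 = -155*(4 + 0 + 45*0) + 2489 = -155*(4 + 0 + 0) + 2489 = -155*4 + 2489 = -620 + 2489 = 1869)
b + H = 1869 - 47440 = -45571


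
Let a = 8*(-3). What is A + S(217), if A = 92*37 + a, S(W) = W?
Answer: 3597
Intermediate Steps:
a = -24
A = 3380 (A = 92*37 - 24 = 3404 - 24 = 3380)
A + S(217) = 3380 + 217 = 3597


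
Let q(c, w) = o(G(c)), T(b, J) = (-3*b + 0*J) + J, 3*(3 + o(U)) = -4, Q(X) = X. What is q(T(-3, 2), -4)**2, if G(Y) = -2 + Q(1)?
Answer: 169/9 ≈ 18.778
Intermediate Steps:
G(Y) = -1 (G(Y) = -2 + 1 = -1)
o(U) = -13/3 (o(U) = -3 + (1/3)*(-4) = -3 - 4/3 = -13/3)
T(b, J) = J - 3*b (T(b, J) = (-3*b + 0) + J = -3*b + J = J - 3*b)
q(c, w) = -13/3
q(T(-3, 2), -4)**2 = (-13/3)**2 = 169/9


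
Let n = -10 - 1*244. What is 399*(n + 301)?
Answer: 18753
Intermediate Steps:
n = -254 (n = -10 - 244 = -254)
399*(n + 301) = 399*(-254 + 301) = 399*47 = 18753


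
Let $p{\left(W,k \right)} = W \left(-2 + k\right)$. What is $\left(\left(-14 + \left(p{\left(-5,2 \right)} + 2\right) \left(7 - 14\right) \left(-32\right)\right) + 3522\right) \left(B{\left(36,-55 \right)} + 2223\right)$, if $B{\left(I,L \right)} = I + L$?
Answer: $8719024$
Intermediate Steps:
$\left(\left(-14 + \left(p{\left(-5,2 \right)} + 2\right) \left(7 - 14\right) \left(-32\right)\right) + 3522\right) \left(B{\left(36,-55 \right)} + 2223\right) = \left(\left(-14 + \left(- 5 \left(-2 + 2\right) + 2\right) \left(7 - 14\right) \left(-32\right)\right) + 3522\right) \left(\left(36 - 55\right) + 2223\right) = \left(\left(-14 + \left(\left(-5\right) 0 + 2\right) \left(-7\right) \left(-32\right)\right) + 3522\right) \left(-19 + 2223\right) = \left(\left(-14 + \left(0 + 2\right) \left(-7\right) \left(-32\right)\right) + 3522\right) 2204 = \left(\left(-14 + 2 \left(-7\right) \left(-32\right)\right) + 3522\right) 2204 = \left(\left(-14 - -448\right) + 3522\right) 2204 = \left(\left(-14 + 448\right) + 3522\right) 2204 = \left(434 + 3522\right) 2204 = 3956 \cdot 2204 = 8719024$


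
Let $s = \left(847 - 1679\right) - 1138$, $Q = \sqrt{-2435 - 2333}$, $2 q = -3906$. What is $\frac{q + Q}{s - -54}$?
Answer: $\frac{1953}{1916} - \frac{i \sqrt{298}}{479} \approx 1.0193 - 0.036039 i$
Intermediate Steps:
$q = -1953$ ($q = \frac{1}{2} \left(-3906\right) = -1953$)
$Q = 4 i \sqrt{298}$ ($Q = \sqrt{-4768} = 4 i \sqrt{298} \approx 69.051 i$)
$s = -1970$ ($s = -832 - 1138 = -1970$)
$\frac{q + Q}{s - -54} = \frac{-1953 + 4 i \sqrt{298}}{-1970 - -54} = \frac{-1953 + 4 i \sqrt{298}}{-1970 + 54} = \frac{-1953 + 4 i \sqrt{298}}{-1916} = \left(-1953 + 4 i \sqrt{298}\right) \left(- \frac{1}{1916}\right) = \frac{1953}{1916} - \frac{i \sqrt{298}}{479}$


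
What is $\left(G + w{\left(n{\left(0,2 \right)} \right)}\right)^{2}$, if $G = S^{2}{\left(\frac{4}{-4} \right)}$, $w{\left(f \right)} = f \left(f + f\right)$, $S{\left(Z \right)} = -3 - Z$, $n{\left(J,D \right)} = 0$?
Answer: $16$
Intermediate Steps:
$w{\left(f \right)} = 2 f^{2}$ ($w{\left(f \right)} = f 2 f = 2 f^{2}$)
$G = 4$ ($G = \left(-3 - \frac{4}{-4}\right)^{2} = \left(-3 - 4 \left(- \frac{1}{4}\right)\right)^{2} = \left(-3 - -1\right)^{2} = \left(-3 + 1\right)^{2} = \left(-2\right)^{2} = 4$)
$\left(G + w{\left(n{\left(0,2 \right)} \right)}\right)^{2} = \left(4 + 2 \cdot 0^{2}\right)^{2} = \left(4 + 2 \cdot 0\right)^{2} = \left(4 + 0\right)^{2} = 4^{2} = 16$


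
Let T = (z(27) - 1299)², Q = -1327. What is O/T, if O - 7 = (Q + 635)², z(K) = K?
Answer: 478871/1617984 ≈ 0.29597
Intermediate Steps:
T = 1617984 (T = (27 - 1299)² = (-1272)² = 1617984)
O = 478871 (O = 7 + (-1327 + 635)² = 7 + (-692)² = 7 + 478864 = 478871)
O/T = 478871/1617984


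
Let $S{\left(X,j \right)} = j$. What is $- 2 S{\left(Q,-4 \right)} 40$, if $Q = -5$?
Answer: $320$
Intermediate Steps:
$- 2 S{\left(Q,-4 \right)} 40 = \left(-2\right) \left(-4\right) 40 = 8 \cdot 40 = 320$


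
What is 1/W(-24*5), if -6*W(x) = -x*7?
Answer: -1/140 ≈ -0.0071429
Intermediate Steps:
W(x) = 7*x/6 (W(x) = -(-x)*7/6 = -(-7)*x/6 = 7*x/6)
1/W(-24*5) = 1/(7*(-24*5)/6) = 1/((7/6)*(-120)) = 1/(-140) = -1/140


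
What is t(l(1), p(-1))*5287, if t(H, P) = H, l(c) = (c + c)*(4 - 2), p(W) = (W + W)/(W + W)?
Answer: 21148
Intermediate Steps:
p(W) = 1 (p(W) = (2*W)/((2*W)) = (2*W)*(1/(2*W)) = 1)
l(c) = 4*c (l(c) = (2*c)*2 = 4*c)
t(l(1), p(-1))*5287 = (4*1)*5287 = 4*5287 = 21148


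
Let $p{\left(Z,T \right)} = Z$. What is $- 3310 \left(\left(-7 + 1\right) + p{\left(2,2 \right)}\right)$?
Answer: $13240$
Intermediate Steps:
$- 3310 \left(\left(-7 + 1\right) + p{\left(2,2 \right)}\right) = - 3310 \left(\left(-7 + 1\right) + 2\right) = - 3310 \left(-6 + 2\right) = \left(-3310\right) \left(-4\right) = 13240$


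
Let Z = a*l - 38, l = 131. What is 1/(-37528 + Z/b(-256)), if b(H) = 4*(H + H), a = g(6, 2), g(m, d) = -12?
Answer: -1024/38427867 ≈ -2.6647e-5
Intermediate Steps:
a = -12
b(H) = 8*H (b(H) = 4*(2*H) = 8*H)
Z = -1610 (Z = -12*131 - 38 = -1572 - 38 = -1610)
1/(-37528 + Z/b(-256)) = 1/(-37528 - 1610/(8*(-256))) = 1/(-37528 - 1610/(-2048)) = 1/(-37528 - 1610*(-1/2048)) = 1/(-37528 + 805/1024) = 1/(-38427867/1024) = -1024/38427867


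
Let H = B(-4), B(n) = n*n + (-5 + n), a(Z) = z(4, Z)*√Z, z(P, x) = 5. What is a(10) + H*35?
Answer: 245 + 5*√10 ≈ 260.81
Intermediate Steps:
a(Z) = 5*√Z
B(n) = -5 + n + n² (B(n) = n² + (-5 + n) = -5 + n + n²)
H = 7 (H = -5 - 4 + (-4)² = -5 - 4 + 16 = 7)
a(10) + H*35 = 5*√10 + 7*35 = 5*√10 + 245 = 245 + 5*√10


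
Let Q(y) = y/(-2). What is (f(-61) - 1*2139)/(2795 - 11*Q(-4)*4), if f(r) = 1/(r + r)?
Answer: -260959/330254 ≈ -0.79018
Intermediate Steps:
Q(y) = -y/2 (Q(y) = y*(-½) = -y/2)
f(r) = 1/(2*r)
(f(-61) - 1*2139)/(2795 - 11*Q(-4)*4) = ((½)/(-61) - 1*2139)/(2795 - (-11)*(-4)/2*4) = ((½)*(-1/61) - 2139)/(2795 - 11*2*4) = (-1/122 - 2139)/(2795 - 22*4) = -260959/(122*(2795 - 88)) = -260959/122/2707 = -260959/122*1/2707 = -260959/330254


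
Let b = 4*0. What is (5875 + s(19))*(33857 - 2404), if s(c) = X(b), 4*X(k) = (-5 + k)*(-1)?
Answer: 739302765/4 ≈ 1.8483e+8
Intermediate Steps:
b = 0
X(k) = 5/4 - k/4 (X(k) = ((-5 + k)*(-1))/4 = (5 - k)/4 = 5/4 - k/4)
s(c) = 5/4 (s(c) = 5/4 - ¼*0 = 5/4 + 0 = 5/4)
(5875 + s(19))*(33857 - 2404) = (5875 + 5/4)*(33857 - 2404) = (23505/4)*31453 = 739302765/4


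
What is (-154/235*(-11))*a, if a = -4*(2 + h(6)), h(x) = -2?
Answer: 0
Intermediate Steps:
a = 0 (a = -4*(2 - 2) = -4*0 = 0)
(-154/235*(-11))*a = (-154/235*(-11))*0 = (-154*1/235*(-11))*0 = -154/235*(-11)*0 = (1694/235)*0 = 0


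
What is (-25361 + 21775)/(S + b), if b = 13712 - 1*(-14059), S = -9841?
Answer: -⅕ ≈ -0.20000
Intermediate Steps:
b = 27771 (b = 13712 + 14059 = 27771)
(-25361 + 21775)/(S + b) = (-25361 + 21775)/(-9841 + 27771) = -3586/17930 = -3586*1/17930 = -⅕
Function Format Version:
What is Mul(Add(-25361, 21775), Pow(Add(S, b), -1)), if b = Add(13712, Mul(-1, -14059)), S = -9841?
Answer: Rational(-1, 5) ≈ -0.20000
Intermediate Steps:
b = 27771 (b = Add(13712, 14059) = 27771)
Mul(Add(-25361, 21775), Pow(Add(S, b), -1)) = Mul(Add(-25361, 21775), Pow(Add(-9841, 27771), -1)) = Mul(-3586, Pow(17930, -1)) = Mul(-3586, Rational(1, 17930)) = Rational(-1, 5)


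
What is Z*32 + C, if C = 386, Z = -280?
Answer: -8574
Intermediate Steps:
Z*32 + C = -280*32 + 386 = -8960 + 386 = -8574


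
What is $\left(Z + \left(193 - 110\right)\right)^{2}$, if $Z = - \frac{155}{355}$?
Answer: $\frac{34363044}{5041} \approx 6816.7$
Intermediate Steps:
$Z = - \frac{31}{71}$ ($Z = \left(-155\right) \frac{1}{355} = - \frac{31}{71} \approx -0.43662$)
$\left(Z + \left(193 - 110\right)\right)^{2} = \left(- \frac{31}{71} + \left(193 - 110\right)\right)^{2} = \left(- \frac{31}{71} + 83\right)^{2} = \left(\frac{5862}{71}\right)^{2} = \frac{34363044}{5041}$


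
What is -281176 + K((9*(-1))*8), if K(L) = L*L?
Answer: -275992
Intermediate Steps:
K(L) = L**2
-281176 + K((9*(-1))*8) = -281176 + ((9*(-1))*8)**2 = -281176 + (-9*8)**2 = -281176 + (-72)**2 = -281176 + 5184 = -275992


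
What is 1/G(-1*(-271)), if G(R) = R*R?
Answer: 1/73441 ≈ 1.3616e-5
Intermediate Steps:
G(R) = R²
1/G(-1*(-271)) = 1/((-1*(-271))²) = 1/(271²) = 1/73441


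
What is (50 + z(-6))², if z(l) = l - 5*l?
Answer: 5476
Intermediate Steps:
z(l) = -4*l
(50 + z(-6))² = (50 - 4*(-6))² = (50 + 24)² = 74² = 5476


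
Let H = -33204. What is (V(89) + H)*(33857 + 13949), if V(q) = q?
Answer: -1583095690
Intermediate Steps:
(V(89) + H)*(33857 + 13949) = (89 - 33204)*(33857 + 13949) = -33115*47806 = -1583095690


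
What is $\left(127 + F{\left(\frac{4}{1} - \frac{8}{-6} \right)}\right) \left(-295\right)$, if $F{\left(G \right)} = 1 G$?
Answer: $- \frac{117115}{3} \approx -39038.0$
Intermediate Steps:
$F{\left(G \right)} = G$
$\left(127 + F{\left(\frac{4}{1} - \frac{8}{-6} \right)}\right) \left(-295\right) = \left(127 + \left(\frac{4}{1} - \frac{8}{-6}\right)\right) \left(-295\right) = \left(127 + \left(4 \cdot 1 - - \frac{4}{3}\right)\right) \left(-295\right) = \left(127 + \left(4 + \frac{4}{3}\right)\right) \left(-295\right) = \left(127 + \frac{16}{3}\right) \left(-295\right) = \frac{397}{3} \left(-295\right) = - \frac{117115}{3}$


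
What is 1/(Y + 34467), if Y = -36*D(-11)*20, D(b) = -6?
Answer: 1/38787 ≈ 2.5782e-5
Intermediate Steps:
Y = 4320 (Y = -36*(-6)*20 = 216*20 = 4320)
1/(Y + 34467) = 1/(4320 + 34467) = 1/38787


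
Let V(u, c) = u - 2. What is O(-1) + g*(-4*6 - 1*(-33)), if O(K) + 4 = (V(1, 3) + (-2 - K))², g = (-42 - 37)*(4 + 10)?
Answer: -9954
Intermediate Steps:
V(u, c) = -2 + u
g = -1106 (g = -79*14 = -1106)
O(K) = -4 + (-3 - K)² (O(K) = -4 + ((-2 + 1) + (-2 - K))² = -4 + (-1 + (-2 - K))² = -4 + (-3 - K)²)
O(-1) + g*(-4*6 - 1*(-33)) = (-4 + (3 - 1)²) - 1106*(-4*6 - 1*(-33)) = (-4 + 2²) - 1106*(-24 + 33) = (-4 + 4) - 1106*9 = 0 - 9954 = -9954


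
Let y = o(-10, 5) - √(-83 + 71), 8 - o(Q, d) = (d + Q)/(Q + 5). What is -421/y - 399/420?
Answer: -60099/1220 - 842*I*√3/61 ≈ -49.261 - 23.908*I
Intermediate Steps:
o(Q, d) = 8 - (Q + d)/(5 + Q) (o(Q, d) = 8 - (d + Q)/(Q + 5) = 8 - (Q + d)/(5 + Q))
y = 7 - 2*I*√3 (y = (40 - 1*5 + 7*(-10))/(5 - 10) - √(-83 + 71) = (40 - 5 - 70)/(-5) - √(-12) = -⅕*(-35) - 2*I*√3 = 7 - 2*I*√3 ≈ 7.0 - 3.4641*I)
-421/y - 399/420 = -421/(7 - 2*I*√3) - 399/420 = -421/(7 - 2*I*√3) - 399*1/420 = -421/(7 - 2*I*√3) - 19/20 = -19/20 - 421/(7 - 2*I*√3)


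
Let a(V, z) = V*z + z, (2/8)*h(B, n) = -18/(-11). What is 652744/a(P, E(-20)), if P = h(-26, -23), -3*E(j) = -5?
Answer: 21540552/415 ≈ 51905.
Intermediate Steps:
E(j) = 5/3 (E(j) = -1/3*(-5) = 5/3)
h(B, n) = 72/11 (h(B, n) = 4*(-18/(-11)) = 4*(-18*(-1/11)) = 4*(18/11) = 72/11)
P = 72/11 ≈ 6.5455
a(V, z) = z + V*z
652744/a(P, E(-20)) = 652744/((5*(1 + 72/11)/3)) = 652744/(((5/3)*(83/11))) = 652744/(415/33) = 652744*(33/415) = 21540552/415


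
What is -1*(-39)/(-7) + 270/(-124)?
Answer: -3363/434 ≈ -7.7488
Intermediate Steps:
-1*(-39)/(-7) + 270/(-124) = 39*(-1/7) + 270*(-1/124) = -39/7 - 135/62 = -3363/434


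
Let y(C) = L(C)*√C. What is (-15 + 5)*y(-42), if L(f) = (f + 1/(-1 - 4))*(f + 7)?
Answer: -14770*I*√42 ≈ -95721.0*I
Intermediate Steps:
L(f) = (7 + f)*(-⅕ + f) (L(f) = (f + 1/(-5))*(7 + f) = (f - ⅕)*(7 + f) = (-⅕ + f)*(7 + f) = (7 + f)*(-⅕ + f))
y(C) = √C*(-7/5 + C² + 34*C/5) (y(C) = (-7/5 + C² + 34*C/5)*√C = √C*(-7/5 + C² + 34*C/5))
(-15 + 5)*y(-42) = (-15 + 5)*(√(-42)*(-7 + 5*(-42)² + 34*(-42))/5) = -2*I*√42*(-7 + 5*1764 - 1428) = -2*I*√42*(-7 + 8820 - 1428) = -2*I*√42*7385 = -14770*I*√42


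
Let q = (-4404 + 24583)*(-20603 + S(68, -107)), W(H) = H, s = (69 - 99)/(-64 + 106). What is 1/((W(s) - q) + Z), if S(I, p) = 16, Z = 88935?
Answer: 7/2908598051 ≈ 2.4067e-9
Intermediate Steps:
s = -5/7 (s = -30/42 = -30*1/42 = -5/7 ≈ -0.71429)
q = -415425073 (q = (-4404 + 24583)*(-20603 + 16) = 20179*(-20587) = -415425073)
1/((W(s) - q) + Z) = 1/((-5/7 - 1*(-415425073)) + 88935) = 1/((-5/7 + 415425073) + 88935) = 1/(2907975506/7 + 88935) = 1/(2908598051/7) = 7/2908598051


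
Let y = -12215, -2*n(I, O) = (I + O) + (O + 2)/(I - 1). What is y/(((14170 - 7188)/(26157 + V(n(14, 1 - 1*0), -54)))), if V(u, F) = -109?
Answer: -159088160/3491 ≈ -45571.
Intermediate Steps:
n(I, O) = -I/2 - O/2 - (2 + O)/(2*(-1 + I)) (n(I, O) = -((I + O) + (O + 2)/(I - 1))/2 = -((I + O) + (2 + O)/(-1 + I))/2 = -(I + O + (2 + O)/(-1 + I))/2 = -I/2 - O/2 - (2 + O)/(2*(-1 + I)))
y/(((14170 - 7188)/(26157 + V(n(14, 1 - 1*0), -54)))) = -12215*(26157 - 109)/(14170 - 7188) = -12215/(6982/26048) = -12215/(6982*(1/26048)) = -12215/3491/13024 = -12215*13024/3491 = -159088160/3491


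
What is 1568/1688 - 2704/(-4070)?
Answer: 684132/429385 ≈ 1.5933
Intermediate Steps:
1568/1688 - 2704/(-4070) = 1568*(1/1688) - 2704*(-1/4070) = 196/211 + 1352/2035 = 684132/429385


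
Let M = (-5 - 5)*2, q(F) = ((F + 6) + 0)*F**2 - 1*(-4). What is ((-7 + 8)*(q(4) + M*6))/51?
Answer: 44/51 ≈ 0.86275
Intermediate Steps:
q(F) = 4 + F**2*(6 + F) (q(F) = ((6 + F) + 0)*F**2 + 4 = (6 + F)*F**2 + 4 = F**2*(6 + F) + 4 = 4 + F**2*(6 + F))
M = -20 (M = -10*2 = -20)
((-7 + 8)*(q(4) + M*6))/51 = ((-7 + 8)*((4 + 4**3 + 6*4**2) - 20*6))/51 = (1*((4 + 64 + 6*16) - 120))*(1/51) = (1*((4 + 64 + 96) - 120))*(1/51) = (1*(164 - 120))*(1/51) = (1*44)*(1/51) = 44*(1/51) = 44/51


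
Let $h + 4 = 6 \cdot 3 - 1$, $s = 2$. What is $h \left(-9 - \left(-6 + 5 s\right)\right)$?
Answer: $-169$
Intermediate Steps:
$h = 13$ ($h = -4 + \left(6 \cdot 3 - 1\right) = -4 + \left(18 - 1\right) = -4 + 17 = 13$)
$h \left(-9 - \left(-6 + 5 s\right)\right) = 13 \left(-9 + \left(\left(-5\right) 2 + 6\right)\right) = 13 \left(-9 + \left(-10 + 6\right)\right) = 13 \left(-9 - 4\right) = 13 \left(-13\right) = -169$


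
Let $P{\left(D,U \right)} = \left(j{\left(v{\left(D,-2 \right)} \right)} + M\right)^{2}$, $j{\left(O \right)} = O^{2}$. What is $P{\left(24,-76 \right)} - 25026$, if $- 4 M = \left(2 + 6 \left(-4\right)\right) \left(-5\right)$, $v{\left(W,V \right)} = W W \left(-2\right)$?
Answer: $\frac{7044528047305}{4} \approx 1.7611 \cdot 10^{12}$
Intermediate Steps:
$v{\left(W,V \right)} = - 2 W^{2}$ ($v{\left(W,V \right)} = W^{2} \left(-2\right) = - 2 W^{2}$)
$M = - \frac{55}{2}$ ($M = - \frac{\left(2 + 6 \left(-4\right)\right) \left(-5\right)}{4} = - \frac{\left(2 - 24\right) \left(-5\right)}{4} = - \frac{\left(-22\right) \left(-5\right)}{4} = \left(- \frac{1}{4}\right) 110 = - \frac{55}{2} \approx -27.5$)
$P{\left(D,U \right)} = \left(- \frac{55}{2} + 4 D^{4}\right)^{2}$ ($P{\left(D,U \right)} = \left(\left(- 2 D^{2}\right)^{2} - \frac{55}{2}\right)^{2} = \left(4 D^{4} - \frac{55}{2}\right)^{2} = \left(- \frac{55}{2} + 4 D^{4}\right)^{2}$)
$P{\left(24,-76 \right)} - 25026 = \frac{\left(-55 + 8 \cdot 24^{4}\right)^{2}}{4} - 25026 = \frac{\left(-55 + 8 \cdot 331776\right)^{2}}{4} - 25026 = \frac{\left(-55 + 2654208\right)^{2}}{4} - 25026 = \frac{2654153^{2}}{4} - 25026 = \frac{1}{4} \cdot 7044528147409 - 25026 = \frac{7044528147409}{4} - 25026 = \frac{7044528047305}{4}$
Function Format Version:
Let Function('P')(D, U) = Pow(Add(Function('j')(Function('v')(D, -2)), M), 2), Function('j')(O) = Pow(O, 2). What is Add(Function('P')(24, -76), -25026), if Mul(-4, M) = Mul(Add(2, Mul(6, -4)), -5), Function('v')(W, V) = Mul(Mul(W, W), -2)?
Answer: Rational(7044528047305, 4) ≈ 1.7611e+12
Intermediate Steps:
Function('v')(W, V) = Mul(-2, Pow(W, 2)) (Function('v')(W, V) = Mul(Pow(W, 2), -2) = Mul(-2, Pow(W, 2)))
M = Rational(-55, 2) (M = Mul(Rational(-1, 4), Mul(Add(2, Mul(6, -4)), -5)) = Mul(Rational(-1, 4), Mul(Add(2, -24), -5)) = Mul(Rational(-1, 4), Mul(-22, -5)) = Mul(Rational(-1, 4), 110) = Rational(-55, 2) ≈ -27.500)
Function('P')(D, U) = Pow(Add(Rational(-55, 2), Mul(4, Pow(D, 4))), 2) (Function('P')(D, U) = Pow(Add(Pow(Mul(-2, Pow(D, 2)), 2), Rational(-55, 2)), 2) = Pow(Add(Mul(4, Pow(D, 4)), Rational(-55, 2)), 2) = Pow(Add(Rational(-55, 2), Mul(4, Pow(D, 4))), 2))
Add(Function('P')(24, -76), -25026) = Add(Mul(Rational(1, 4), Pow(Add(-55, Mul(8, Pow(24, 4))), 2)), -25026) = Add(Mul(Rational(1, 4), Pow(Add(-55, Mul(8, 331776)), 2)), -25026) = Add(Mul(Rational(1, 4), Pow(Add(-55, 2654208), 2)), -25026) = Add(Mul(Rational(1, 4), Pow(2654153, 2)), -25026) = Add(Mul(Rational(1, 4), 7044528147409), -25026) = Add(Rational(7044528147409, 4), -25026) = Rational(7044528047305, 4)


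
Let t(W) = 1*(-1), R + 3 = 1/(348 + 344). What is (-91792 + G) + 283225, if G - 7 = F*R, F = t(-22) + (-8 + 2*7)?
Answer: 132466105/692 ≈ 1.9143e+5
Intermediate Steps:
R = -2075/692 (R = -3 + 1/(348 + 344) = -3 + 1/692 = -2075/692 ≈ -2.9986)
t(W) = -1
F = 5 (F = -1 + (-8 + 2*7) = -1 + (-8 + 14) = -1 + 6 = 5)
G = -5531/692 (G = 7 + 5*(-2075/692) = 7 - 10375/692 = -5531/692 ≈ -7.9928)
(-91792 + G) + 283225 = (-91792 - 5531/692) + 283225 = -63525595/692 + 283225 = 132466105/692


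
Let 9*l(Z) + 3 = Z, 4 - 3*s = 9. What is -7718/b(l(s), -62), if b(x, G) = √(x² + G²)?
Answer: -104193*√700618/700618 ≈ -124.48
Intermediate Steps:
s = -5/3 (s = 4/3 - ⅓*9 = 4/3 - 3 = -5/3 ≈ -1.6667)
l(Z) = -⅓ + Z/9
b(x, G) = √(G² + x²)
-7718/b(l(s), -62) = -7718/√((-62)² + (-⅓ + (⅑)*(-5/3))²) = -7718/√(3844 + (-⅓ - 5/27)²) = -7718/√(3844 + (-14/27)²) = -7718/√(3844 + 196/729) = -7718*27*√700618/1401236 = -104193*√700618/700618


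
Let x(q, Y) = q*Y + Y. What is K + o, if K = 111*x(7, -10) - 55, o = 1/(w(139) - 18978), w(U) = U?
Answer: -168326466/18839 ≈ -8935.0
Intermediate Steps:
x(q, Y) = Y + Y*q (x(q, Y) = Y*q + Y = Y + Y*q)
o = -1/18839 (o = 1/(139 - 18978) = 1/(-18839) = -1/18839 ≈ -5.3081e-5)
K = -8935 (K = 111*(-10*(1 + 7)) - 55 = 111*(-10*8) - 55 = 111*(-80) - 55 = -8880 - 55 = -8935)
K + o = -8935 - 1/18839 = -168326466/18839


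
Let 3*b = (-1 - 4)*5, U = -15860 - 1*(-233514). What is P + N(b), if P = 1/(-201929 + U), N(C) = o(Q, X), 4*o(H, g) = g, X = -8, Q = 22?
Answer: -31449/15725 ≈ -1.9999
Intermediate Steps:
U = 217654 (U = -15860 + 233514 = 217654)
o(H, g) = g/4
b = -25/3 (b = ((-1 - 4)*5)/3 = (-5*5)/3 = (⅓)*(-25) = -25/3 ≈ -8.3333)
N(C) = -2 (N(C) = (¼)*(-8) = -2)
P = 1/15725 (P = 1/(-201929 + 217654) = 1/15725 ≈ 6.3593e-5)
P + N(b) = 1/15725 - 2 = -31449/15725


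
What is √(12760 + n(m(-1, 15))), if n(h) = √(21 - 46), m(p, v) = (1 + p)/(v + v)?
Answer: √(12760 + 5*I) ≈ 112.96 + 0.0221*I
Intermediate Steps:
m(p, v) = (1 + p)/(2*v) (m(p, v) = (1 + p)/((2*v)) = (1 + p)*(1/(2*v)) = (1 + p)/(2*v))
n(h) = 5*I (n(h) = √(-25) = 5*I)
√(12760 + n(m(-1, 15))) = √(12760 + 5*I)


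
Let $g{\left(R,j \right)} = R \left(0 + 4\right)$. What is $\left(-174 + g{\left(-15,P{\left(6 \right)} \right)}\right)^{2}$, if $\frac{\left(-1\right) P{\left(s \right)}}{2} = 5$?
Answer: $54756$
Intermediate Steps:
$P{\left(s \right)} = -10$ ($P{\left(s \right)} = \left(-2\right) 5 = -10$)
$g{\left(R,j \right)} = 4 R$ ($g{\left(R,j \right)} = R 4 = 4 R$)
$\left(-174 + g{\left(-15,P{\left(6 \right)} \right)}\right)^{2} = \left(-174 + 4 \left(-15\right)\right)^{2} = \left(-174 - 60\right)^{2} = \left(-234\right)^{2} = 54756$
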